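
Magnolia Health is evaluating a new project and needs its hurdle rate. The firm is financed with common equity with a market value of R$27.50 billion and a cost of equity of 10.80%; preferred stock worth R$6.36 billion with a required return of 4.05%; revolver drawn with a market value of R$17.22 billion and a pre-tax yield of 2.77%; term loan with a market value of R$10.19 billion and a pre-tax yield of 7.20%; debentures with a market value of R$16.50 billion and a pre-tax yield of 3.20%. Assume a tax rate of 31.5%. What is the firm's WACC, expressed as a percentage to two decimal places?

5.68%

Total capital V = 27.5 + 6.36 + 17.22 + 10.19 + 16.5 = 77.77.
Equity: weight = 27.5/77.77 = 0.3536; cost = 10.8%.
Preferred: weight = 6.36/77.77 = 0.0818; cost = 4.05%.
Revolver drawn: weight = 17.22/77.77 = 0.2214; after-tax cost = 2.77% × (1 − 31.5%) = 1.8975%.
Term loan: weight = 10.19/77.77 = 0.1310; after-tax cost = 7.2% × (1 − 31.5%) = 4.9320%.
Debentures: weight = 16.5/77.77 = 0.2122; after-tax cost = 3.2% × (1 − 31.5%) = 2.1920%.
WACC = 0.3536 × 10.8000% + 0.0818 × 4.0500% + 0.2214 × 1.8975% + 0.1310 × 4.9320% + 0.2122 × 2.1920% = 5.6816%.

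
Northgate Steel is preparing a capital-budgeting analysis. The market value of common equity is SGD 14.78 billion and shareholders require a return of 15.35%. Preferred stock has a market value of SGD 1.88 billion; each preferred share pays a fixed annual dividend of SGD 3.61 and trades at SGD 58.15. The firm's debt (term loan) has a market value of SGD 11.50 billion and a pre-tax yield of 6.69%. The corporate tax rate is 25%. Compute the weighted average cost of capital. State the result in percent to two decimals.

10.52%

Cost of preferred: Rp = 3.61 / 58.15 = 6.2081%.
Total capital V = 14.78 + 1.88 + 11.5 = 28.16.
Equity: weight = 14.78/28.16 = 0.5249; cost = 15.35%.
Preferred: weight = 1.88/28.16 = 0.0668; cost = 6.2081%.
Term loan: weight = 11.5/28.16 = 0.4084; after-tax cost = 6.69% × (1 − 25%) = 5.0175%.
WACC = 0.5249 × 15.3500% + 0.0668 × 6.2081% + 0.4084 × 5.0175% = 10.5201%.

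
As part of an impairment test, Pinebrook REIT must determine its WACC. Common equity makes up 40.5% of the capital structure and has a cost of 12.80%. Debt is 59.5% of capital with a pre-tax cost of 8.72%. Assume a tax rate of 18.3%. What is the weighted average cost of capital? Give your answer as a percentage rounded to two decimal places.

After-tax cost of debt = 8.72% × (1 − 18.3%) = 7.1242%.
WACC = 0.405 × 12.8000% + 0.595 × 7.1242% = 9.4229%.

9.42%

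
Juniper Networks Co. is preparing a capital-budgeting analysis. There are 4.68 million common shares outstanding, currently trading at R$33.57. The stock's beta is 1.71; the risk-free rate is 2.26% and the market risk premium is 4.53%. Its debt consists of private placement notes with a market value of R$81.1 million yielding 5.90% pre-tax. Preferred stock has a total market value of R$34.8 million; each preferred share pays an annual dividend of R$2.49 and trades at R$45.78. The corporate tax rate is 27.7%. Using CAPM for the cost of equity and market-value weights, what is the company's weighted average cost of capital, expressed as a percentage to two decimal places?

7.72%

Cost of equity via CAPM: Re = 2.26% + 1.71 × 4.53% = 10.0063%.
Cost of preferred: Rp = 2.49 / 45.78 = 5.4391%.
Market value of equity E = 33.57 × 4.68m = 157.1076m.
Total capital V = 157.1076 + 34.8 + 81.1 = 273.0076.
Equity: weight = 157.1076/273.0076 = 0.5755; cost = 10.0063%.
Preferred: weight = 34.8/273.0076 = 0.1275; cost = 5.4391%.
Private placement notes: weight = 81.1/273.0076 = 0.2971; after-tax cost = 5.9% × (1 − 27.7%) = 4.2657%.
WACC = 0.5755 × 10.0063% + 0.1275 × 5.4391% + 0.2971 × 4.2657% = 7.7188%.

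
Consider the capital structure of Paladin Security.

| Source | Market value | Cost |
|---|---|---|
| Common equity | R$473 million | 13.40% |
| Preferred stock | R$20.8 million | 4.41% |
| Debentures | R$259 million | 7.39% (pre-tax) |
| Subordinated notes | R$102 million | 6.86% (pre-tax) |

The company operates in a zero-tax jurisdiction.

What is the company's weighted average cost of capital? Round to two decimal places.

10.58%

Total capital V = 473 + 20.8 + 259 + 102 = 854.8.
Equity: weight = 473/854.8 = 0.5533; cost = 13.4%.
Preferred: weight = 20.8/854.8 = 0.0243; cost = 4.41%.
Debentures: weight = 259/854.8 = 0.3030; after-tax cost = 7.39% × (1 − 0%) = 7.3900%.
Subordinated notes: weight = 102/854.8 = 0.1193; after-tax cost = 6.86% × (1 − 0%) = 6.8600%.
WACC = 0.5533 × 13.4000% + 0.0243 × 4.4100% + 0.3030 × 7.3900% + 0.1193 × 6.8600% = 10.5799%.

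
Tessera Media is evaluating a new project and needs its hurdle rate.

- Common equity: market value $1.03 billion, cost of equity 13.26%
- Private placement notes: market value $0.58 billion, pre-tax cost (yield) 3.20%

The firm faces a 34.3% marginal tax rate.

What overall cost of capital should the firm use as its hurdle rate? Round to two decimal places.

9.24%

Total capital V = 1.03 + 0.58 = 1.61.
Equity: weight = 1.03/1.61 = 0.6398; cost = 13.26%.
Private placement notes: weight = 0.58/1.61 = 0.3602; after-tax cost = 3.2% × (1 − 34.3%) = 2.1024%.
WACC = 0.6398 × 13.2600% + 0.3602 × 2.1024% = 9.2405%.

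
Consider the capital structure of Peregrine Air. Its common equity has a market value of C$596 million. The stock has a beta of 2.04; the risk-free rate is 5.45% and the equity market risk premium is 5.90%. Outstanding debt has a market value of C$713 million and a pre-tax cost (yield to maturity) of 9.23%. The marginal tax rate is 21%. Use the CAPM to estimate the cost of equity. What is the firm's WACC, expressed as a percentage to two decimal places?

11.93%

Cost of equity via CAPM: Re = 5.45% + 2.04 × 5.9% = 17.4860%.
Total capital V = 596 + 713 = 1309.
Equity: weight = 596/1309 = 0.4553; cost = 17.486%.
Debt: weight = 713/1309 = 0.5447; after-tax cost = 9.23% × (1 − 21%) = 7.2917%.
WACC = 0.4553 × 17.4860% + 0.5447 × 7.2917% = 11.9333%.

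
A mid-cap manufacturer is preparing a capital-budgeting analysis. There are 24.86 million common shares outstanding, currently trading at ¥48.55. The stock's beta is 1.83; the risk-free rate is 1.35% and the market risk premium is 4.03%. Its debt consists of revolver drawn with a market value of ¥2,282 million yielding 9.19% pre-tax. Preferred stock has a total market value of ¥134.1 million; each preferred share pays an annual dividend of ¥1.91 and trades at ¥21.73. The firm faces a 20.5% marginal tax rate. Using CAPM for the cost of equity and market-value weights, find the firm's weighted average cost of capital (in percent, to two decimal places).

7.83%

Cost of equity via CAPM: Re = 1.35% + 1.83 × 4.03% = 8.7249%.
Cost of preferred: Rp = 1.91 / 21.73 = 8.7897%.
Market value of equity E = 48.55 × 24.86m = 1206.953m.
Total capital V = 1206.953 + 134.1 + 2282 = 3623.053.
Equity: weight = 1206.953/3623.053 = 0.3331; cost = 8.7249%.
Preferred: weight = 134.1/3623.053 = 0.0370; cost = 8.7897%.
Revolver drawn: weight = 2282/3623.053 = 0.6299; after-tax cost = 9.19% × (1 − 20.5%) = 7.3060%.
WACC = 0.3331 × 8.7249% + 0.0370 × 8.7897% + 0.6299 × 7.3060% = 7.8336%.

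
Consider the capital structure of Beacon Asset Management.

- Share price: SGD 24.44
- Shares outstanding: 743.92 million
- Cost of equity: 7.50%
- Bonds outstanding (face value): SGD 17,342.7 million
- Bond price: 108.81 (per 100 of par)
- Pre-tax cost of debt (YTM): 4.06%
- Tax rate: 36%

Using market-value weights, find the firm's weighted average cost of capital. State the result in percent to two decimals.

Market value of equity E = 24.44 × 743.92m = 18181.4048m. Market value of debt D = 17342.7m × 108.81/100 = 18870.59187m.
Total capital V = 18181.4048 + 18870.59187 = 37051.99667.
Equity: weight = 18181.4048/37051.99667 = 0.4907; cost = 7.5%.
Bonds outstanding: weight = 18870.59187/37051.99667 = 0.5093; after-tax cost = 4.06% × (1 − 36%) = 2.5984%.
WACC = 0.4907 × 7.5000% + 0.5093 × 2.5984% = 5.0036%.

5.00%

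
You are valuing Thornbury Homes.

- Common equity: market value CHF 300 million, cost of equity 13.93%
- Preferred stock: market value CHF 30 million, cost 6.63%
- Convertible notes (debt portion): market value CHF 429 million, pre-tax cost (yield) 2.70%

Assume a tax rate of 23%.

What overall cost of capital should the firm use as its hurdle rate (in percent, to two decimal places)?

Total capital V = 300 + 30 + 429 = 759.
Equity: weight = 300/759 = 0.3953; cost = 13.93%.
Preferred: weight = 30/759 = 0.0395; cost = 6.63%.
Convertible notes (debt portion): weight = 429/759 = 0.5652; after-tax cost = 2.7% × (1 − 23%) = 2.0790%.
WACC = 0.3953 × 13.9300% + 0.0395 × 6.6300% + 0.5652 × 2.0790% = 6.9431%.

6.94%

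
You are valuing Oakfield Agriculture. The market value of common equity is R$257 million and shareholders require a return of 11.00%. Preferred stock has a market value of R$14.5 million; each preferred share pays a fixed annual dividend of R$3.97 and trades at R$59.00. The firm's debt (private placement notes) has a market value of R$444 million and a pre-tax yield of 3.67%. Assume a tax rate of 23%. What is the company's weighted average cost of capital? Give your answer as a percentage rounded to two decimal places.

5.84%

Cost of preferred: Rp = 3.97 / 59.0 = 6.7288%.
Total capital V = 257 + 14.5 + 444 = 715.5.
Equity: weight = 257/715.5 = 0.3592; cost = 11%.
Preferred: weight = 14.5/715.5 = 0.0203; cost = 6.7288%.
Private placement notes: weight = 444/715.5 = 0.6205; after-tax cost = 3.67% × (1 − 23%) = 2.8259%.
WACC = 0.3592 × 11.0000% + 0.0203 × 6.7288% + 0.6205 × 2.8259% = 5.8410%.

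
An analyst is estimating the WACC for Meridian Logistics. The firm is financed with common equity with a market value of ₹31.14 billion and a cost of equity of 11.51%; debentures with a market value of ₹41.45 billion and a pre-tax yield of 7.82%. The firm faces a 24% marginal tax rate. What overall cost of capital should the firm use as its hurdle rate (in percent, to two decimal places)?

Total capital V = 31.14 + 41.45 = 72.59.
Equity: weight = 31.14/72.59 = 0.4290; cost = 11.51%.
Debentures: weight = 41.45/72.59 = 0.5710; after-tax cost = 7.82% × (1 − 24%) = 5.9432%.
WACC = 0.4290 × 11.5100% + 0.5710 × 5.9432% = 8.3313%.

8.33%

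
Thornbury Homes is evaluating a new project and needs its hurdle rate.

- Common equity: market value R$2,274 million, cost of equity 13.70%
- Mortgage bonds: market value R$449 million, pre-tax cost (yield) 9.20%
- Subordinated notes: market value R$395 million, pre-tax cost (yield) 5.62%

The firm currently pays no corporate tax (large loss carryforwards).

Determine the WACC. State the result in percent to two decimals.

12.03%

Total capital V = 2274 + 449 + 395 = 3118.
Equity: weight = 2274/3118 = 0.7293; cost = 13.7%.
Mortgage bonds: weight = 449/3118 = 0.1440; after-tax cost = 9.2% × (1 − 0%) = 9.2000%.
Subordinated notes: weight = 395/3118 = 0.1267; after-tax cost = 5.62% × (1 − 0%) = 5.6200%.
WACC = 0.7293 × 13.7000% + 0.1440 × 9.2000% + 0.1267 × 5.6200% = 12.0284%.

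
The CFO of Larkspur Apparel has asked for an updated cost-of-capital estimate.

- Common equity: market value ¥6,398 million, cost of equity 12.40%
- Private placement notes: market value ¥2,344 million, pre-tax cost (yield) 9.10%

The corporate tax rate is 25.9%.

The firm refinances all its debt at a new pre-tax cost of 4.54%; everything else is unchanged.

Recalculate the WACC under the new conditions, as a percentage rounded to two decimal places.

9.98%

After the change:
Total capital V = 6398 + 2344 = 8742.
Equity: weight = 6398/8742 = 0.7319; cost = 12.4%.
Private placement notes: weight = 2344/8742 = 0.2681; after-tax cost = 4.54% × (1 − 25.9%) = 3.3641%.
WACC = 0.7319 × 12.4000% + 0.2681 × 3.3641% = 9.9772%.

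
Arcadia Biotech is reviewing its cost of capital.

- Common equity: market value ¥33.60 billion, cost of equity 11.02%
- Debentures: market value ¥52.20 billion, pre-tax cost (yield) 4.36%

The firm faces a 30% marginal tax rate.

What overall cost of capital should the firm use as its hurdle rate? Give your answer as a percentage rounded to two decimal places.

6.17%

Total capital V = 33.6 + 52.2 = 85.8.
Equity: weight = 33.6/85.8 = 0.3916; cost = 11.02%.
Debentures: weight = 52.2/85.8 = 0.6084; after-tax cost = 4.36% × (1 − 30%) = 3.0520%.
WACC = 0.3916 × 11.0200% + 0.6084 × 3.0520% = 6.1723%.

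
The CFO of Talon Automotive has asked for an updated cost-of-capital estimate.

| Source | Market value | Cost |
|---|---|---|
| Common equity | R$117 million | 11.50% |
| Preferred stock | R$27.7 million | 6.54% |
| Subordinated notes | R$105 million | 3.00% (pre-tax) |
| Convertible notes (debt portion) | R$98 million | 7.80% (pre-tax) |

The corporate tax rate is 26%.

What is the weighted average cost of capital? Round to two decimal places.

Total capital V = 117 + 27.7 + 105 + 98 = 347.7.
Equity: weight = 117/347.7 = 0.3365; cost = 11.5%.
Preferred: weight = 27.7/347.7 = 0.0797; cost = 6.54%.
Subordinated notes: weight = 105/347.7 = 0.3020; after-tax cost = 3% × (1 − 26%) = 2.2200%.
Convertible notes (debt portion): weight = 98/347.7 = 0.2819; after-tax cost = 7.8% × (1 − 26%) = 5.7720%.
WACC = 0.3365 × 11.5000% + 0.0797 × 6.5400% + 0.3020 × 2.2200% + 0.2819 × 5.7720% = 6.6880%.

6.69%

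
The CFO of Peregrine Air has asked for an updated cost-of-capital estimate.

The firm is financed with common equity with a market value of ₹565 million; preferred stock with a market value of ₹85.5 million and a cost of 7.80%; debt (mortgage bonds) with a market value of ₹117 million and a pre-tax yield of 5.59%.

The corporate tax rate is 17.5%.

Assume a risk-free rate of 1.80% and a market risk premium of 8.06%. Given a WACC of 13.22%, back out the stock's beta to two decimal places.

1.74

Total capital V = 565 + 85.5 + 117 = 767.5.
Equity weight = 565/767.5 = 0.7362.
Preferred weight = 85.5/767.5 = 0.1114.
Mortgage bonds weight = 117/767.5 = 0.1524.
Debt contribution = 0.1524 × 5.59% × (1 − 17.5%) = 0.7030%.
Preferred contribution = 0.1114 × 7.8% = 0.8689%.
Required equity contribution = 13.22% − 1.5720% = 11.6480%  ⇒  Re = 15.8228%.
CAPM: 15.8228% = 1.8% + β × 8.06%  ⇒  β = 1.7398.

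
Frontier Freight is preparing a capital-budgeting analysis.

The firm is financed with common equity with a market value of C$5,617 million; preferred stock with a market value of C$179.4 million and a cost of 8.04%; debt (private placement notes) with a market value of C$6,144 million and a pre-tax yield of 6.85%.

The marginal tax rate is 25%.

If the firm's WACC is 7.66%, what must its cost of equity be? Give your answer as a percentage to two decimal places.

10.41%

Total capital V = 5617 + 179.4 + 6144 = 11940.4.
Equity weight = 5617/11940.4 = 0.4704.
Preferred weight = 179.4/11940.4 = 0.0150.
Private placement notes weight = 6144/11940.4 = 0.5146.
Debt contribution = 0.5146 × 6.85% × (1 − 25%) = 2.6435%.
Preferred contribution = 0.0150 × 8.04% = 0.1208%.
Required equity contribution = 7.66% − 2.7643% = 4.8957%.
Re = 4.8957% / 0.4704 = 10.4070%.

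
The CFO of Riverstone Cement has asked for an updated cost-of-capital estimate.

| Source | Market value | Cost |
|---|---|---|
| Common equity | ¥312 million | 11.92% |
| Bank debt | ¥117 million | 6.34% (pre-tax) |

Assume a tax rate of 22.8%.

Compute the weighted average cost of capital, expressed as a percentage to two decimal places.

10.00%

Total capital V = 312 + 117 = 429.
Equity: weight = 312/429 = 0.7273; cost = 11.92%.
Bank debt: weight = 117/429 = 0.2727; after-tax cost = 6.34% × (1 − 22.8%) = 4.8945%.
WACC = 0.7273 × 11.9200% + 0.2727 × 4.8945% = 10.0039%.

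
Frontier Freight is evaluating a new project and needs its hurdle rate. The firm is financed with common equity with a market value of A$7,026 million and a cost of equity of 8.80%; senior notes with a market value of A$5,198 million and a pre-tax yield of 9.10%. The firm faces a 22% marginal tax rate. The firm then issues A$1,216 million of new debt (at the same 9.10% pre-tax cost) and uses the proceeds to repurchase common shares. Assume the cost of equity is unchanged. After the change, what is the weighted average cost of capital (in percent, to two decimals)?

After the change:
Total capital V = 5810 + 6414 = 12224.
Equity: weight = 5810/12224 = 0.4753; cost = 8.8%.
Senior notes: weight = 6414/12224 = 0.5247; after-tax cost = 9.1% × (1 − 22%) = 7.0980%.
WACC = 0.4753 × 8.8000% + 0.5247 × 7.0980% = 7.9070%.

7.91%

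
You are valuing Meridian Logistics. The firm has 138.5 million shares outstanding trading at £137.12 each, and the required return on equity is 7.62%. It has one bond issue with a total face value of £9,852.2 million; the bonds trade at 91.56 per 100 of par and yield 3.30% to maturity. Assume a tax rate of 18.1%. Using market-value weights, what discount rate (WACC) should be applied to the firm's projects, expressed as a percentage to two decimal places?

6.04%

Market value of equity E = 137.12 × 138.5m = 18991.12m. Market value of debt D = 9852.2m × 91.56/100 = 9020.67432m.
Total capital V = 18991.12 + 9020.67432 = 28011.79432.
Equity: weight = 18991.12/28011.79432 = 0.6780; cost = 7.62%.
Bonds outstanding: weight = 9020.67432/28011.79432 = 0.3220; after-tax cost = 3.3% × (1 − 18.1%) = 2.7027%.
WACC = 0.6780 × 7.6200% + 0.3220 × 2.7027% = 6.0365%.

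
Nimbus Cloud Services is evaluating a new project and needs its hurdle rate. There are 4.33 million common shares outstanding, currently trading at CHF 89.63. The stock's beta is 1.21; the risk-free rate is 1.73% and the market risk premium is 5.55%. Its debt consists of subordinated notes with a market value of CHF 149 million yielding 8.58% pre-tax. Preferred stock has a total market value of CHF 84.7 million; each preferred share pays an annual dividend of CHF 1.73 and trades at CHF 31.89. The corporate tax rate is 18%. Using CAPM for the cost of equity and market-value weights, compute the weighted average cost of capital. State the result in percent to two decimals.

Cost of equity via CAPM: Re = 1.73% + 1.21 × 5.55% = 8.4455%.
Cost of preferred: Rp = 1.73 / 31.89 = 5.4249%.
Market value of equity E = 89.63 × 4.33m = 388.0979m.
Total capital V = 388.0979 + 84.7 + 149 = 621.7979.
Equity: weight = 388.0979/621.7979 = 0.6242; cost = 8.4455%.
Preferred: weight = 84.7/621.7979 = 0.1362; cost = 5.4249%.
Subordinated notes: weight = 149/621.7979 = 0.2396; after-tax cost = 8.58% × (1 − 18%) = 7.0356%.
WACC = 0.6242 × 8.4455% + 0.1362 × 5.4249% + 0.2396 × 7.0356% = 7.6962%.

7.70%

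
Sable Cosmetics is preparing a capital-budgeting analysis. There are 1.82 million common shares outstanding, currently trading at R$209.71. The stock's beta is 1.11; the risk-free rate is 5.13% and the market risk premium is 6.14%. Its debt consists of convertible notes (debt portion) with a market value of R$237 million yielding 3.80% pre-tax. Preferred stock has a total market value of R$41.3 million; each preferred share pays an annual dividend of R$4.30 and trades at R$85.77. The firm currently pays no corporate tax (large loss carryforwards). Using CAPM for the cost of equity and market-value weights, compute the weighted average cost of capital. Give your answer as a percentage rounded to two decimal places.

8.59%

Cost of equity via CAPM: Re = 5.13% + 1.11 × 6.14% = 11.9454%.
Cost of preferred: Rp = 4.3 / 85.77 = 5.0134%.
Market value of equity E = 209.71 × 1.82m = 381.6722m.
Total capital V = 381.6722 + 41.3 + 237 = 659.9722.
Equity: weight = 381.6722/659.9722 = 0.5783; cost = 11.9454%.
Preferred: weight = 41.3/659.9722 = 0.0626; cost = 5.0134%.
Convertible notes (debt portion): weight = 237/659.9722 = 0.3591; after-tax cost = 3.8% × (1 − 0%) = 3.8000%.
WACC = 0.5783 × 11.9454% + 0.0626 × 5.0134% + 0.3591 × 3.8000% = 8.5865%.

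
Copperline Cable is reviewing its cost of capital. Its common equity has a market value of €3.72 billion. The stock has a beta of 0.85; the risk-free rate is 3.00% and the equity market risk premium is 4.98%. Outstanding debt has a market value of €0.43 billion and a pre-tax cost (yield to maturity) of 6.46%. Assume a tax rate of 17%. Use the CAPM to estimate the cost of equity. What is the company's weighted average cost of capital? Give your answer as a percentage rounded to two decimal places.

Cost of equity via CAPM: Re = 3.0% + 0.85 × 4.98% = 7.2330%.
Total capital V = 3.72 + 0.43 = 4.15.
Equity: weight = 3.72/4.15 = 0.8964; cost = 7.233%.
Debt: weight = 0.43/4.15 = 0.1036; after-tax cost = 6.46% × (1 − 17%) = 5.3618%.
WACC = 0.8964 × 7.2330% + 0.1036 × 5.3618% = 7.0391%.

7.04%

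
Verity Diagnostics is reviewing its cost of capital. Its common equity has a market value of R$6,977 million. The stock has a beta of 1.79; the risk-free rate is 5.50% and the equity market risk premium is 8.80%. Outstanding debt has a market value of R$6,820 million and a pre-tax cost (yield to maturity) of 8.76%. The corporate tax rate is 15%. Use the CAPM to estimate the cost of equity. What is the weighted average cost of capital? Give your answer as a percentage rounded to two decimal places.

Cost of equity via CAPM: Re = 5.5% + 1.79 × 8.8% = 21.2520%.
Total capital V = 6977 + 6820 = 13797.
Equity: weight = 6977/13797 = 0.5057; cost = 21.252%.
Debt: weight = 6820/13797 = 0.4943; after-tax cost = 8.76% × (1 − 15%) = 7.4460%.
WACC = 0.5057 × 21.2520% + 0.4943 × 7.4460% = 14.4276%.

14.43%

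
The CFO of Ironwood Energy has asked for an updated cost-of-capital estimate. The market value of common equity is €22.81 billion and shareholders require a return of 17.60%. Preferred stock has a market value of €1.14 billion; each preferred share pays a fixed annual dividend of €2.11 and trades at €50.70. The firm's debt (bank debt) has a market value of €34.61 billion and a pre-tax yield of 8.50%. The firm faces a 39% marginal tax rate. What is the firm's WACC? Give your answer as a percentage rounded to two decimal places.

Cost of preferred: Rp = 2.11 / 50.7 = 4.1617%.
Total capital V = 22.81 + 1.14 + 34.61 = 58.56.
Equity: weight = 22.81/58.56 = 0.3895; cost = 17.6%.
Preferred: weight = 1.14/58.56 = 0.0195; cost = 4.1617%.
Bank debt: weight = 34.61/58.56 = 0.5910; after-tax cost = 8.5% × (1 − 39%) = 5.1850%.
WACC = 0.3895 × 17.6000% + 0.0195 × 4.1617% + 0.5910 × 5.1850% = 10.0009%.

10.00%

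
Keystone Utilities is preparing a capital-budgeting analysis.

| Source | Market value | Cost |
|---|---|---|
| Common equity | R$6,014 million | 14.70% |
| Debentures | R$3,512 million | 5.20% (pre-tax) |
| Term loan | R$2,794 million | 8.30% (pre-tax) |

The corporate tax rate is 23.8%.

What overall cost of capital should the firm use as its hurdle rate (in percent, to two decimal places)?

Total capital V = 6014 + 3512 + 2794 = 12320.
Equity: weight = 6014/12320 = 0.4881; cost = 14.7%.
Debentures: weight = 3512/12320 = 0.2851; after-tax cost = 5.2% × (1 − 23.8%) = 3.9624%.
Term loan: weight = 2794/12320 = 0.2268; after-tax cost = 8.3% × (1 − 23.8%) = 6.3246%.
WACC = 0.4881 × 14.7000% + 0.2851 × 3.9624% + 0.2268 × 6.3246% = 9.7397%.

9.74%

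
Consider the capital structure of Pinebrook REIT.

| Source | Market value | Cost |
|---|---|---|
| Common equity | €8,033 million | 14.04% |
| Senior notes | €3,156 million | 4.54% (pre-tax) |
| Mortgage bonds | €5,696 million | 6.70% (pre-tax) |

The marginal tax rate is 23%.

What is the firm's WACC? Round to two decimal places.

Total capital V = 8033 + 3156 + 5696 = 16885.
Equity: weight = 8033/16885 = 0.4757; cost = 14.04%.
Senior notes: weight = 3156/16885 = 0.1869; after-tax cost = 4.54% × (1 − 23%) = 3.4958%.
Mortgage bonds: weight = 5696/16885 = 0.3373; after-tax cost = 6.7% × (1 − 23%) = 5.1590%.
WACC = 0.4757 × 14.0400% + 0.1869 × 3.4958% + 0.3373 × 5.1590% = 9.0732%.

9.07%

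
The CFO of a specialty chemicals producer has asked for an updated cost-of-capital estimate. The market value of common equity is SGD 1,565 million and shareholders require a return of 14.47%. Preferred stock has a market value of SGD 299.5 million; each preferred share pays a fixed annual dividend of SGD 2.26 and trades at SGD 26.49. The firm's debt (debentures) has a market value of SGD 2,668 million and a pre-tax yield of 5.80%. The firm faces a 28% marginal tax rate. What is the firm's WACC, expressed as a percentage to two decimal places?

Cost of preferred: Rp = 2.26 / 26.49 = 8.5315%.
Total capital V = 1565 + 299.5 + 2668 = 4532.5.
Equity: weight = 1565/4532.5 = 0.3453; cost = 14.47%.
Preferred: weight = 299.5/4532.5 = 0.0661; cost = 8.5315%.
Debentures: weight = 2668/4532.5 = 0.5886; after-tax cost = 5.8% × (1 − 28%) = 4.1760%.
WACC = 0.3453 × 14.4700% + 0.0661 × 8.5315% + 0.5886 × 4.1760% = 8.0182%.

8.02%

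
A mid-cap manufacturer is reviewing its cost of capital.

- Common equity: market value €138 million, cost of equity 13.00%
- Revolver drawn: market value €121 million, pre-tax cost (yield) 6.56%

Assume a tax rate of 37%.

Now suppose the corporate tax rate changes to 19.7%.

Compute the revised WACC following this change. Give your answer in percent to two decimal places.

9.39%

After the change:
Total capital V = 138 + 121 = 259.
Equity: weight = 138/259 = 0.5328; cost = 13%.
Revolver drawn: weight = 121/259 = 0.4672; after-tax cost = 6.56% × (1 − 19.7%) = 5.2677%.
WACC = 0.5328 × 13.0000% + 0.4672 × 5.2677% = 9.3876%.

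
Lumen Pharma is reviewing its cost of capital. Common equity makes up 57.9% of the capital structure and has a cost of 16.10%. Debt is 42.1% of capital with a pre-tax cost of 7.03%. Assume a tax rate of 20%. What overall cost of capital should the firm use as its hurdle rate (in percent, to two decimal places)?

11.69%

After-tax cost of debt = 7.03% × (1 − 20%) = 5.6240%.
WACC = 0.579 × 16.1000% + 0.421 × 5.6240% = 11.6896%.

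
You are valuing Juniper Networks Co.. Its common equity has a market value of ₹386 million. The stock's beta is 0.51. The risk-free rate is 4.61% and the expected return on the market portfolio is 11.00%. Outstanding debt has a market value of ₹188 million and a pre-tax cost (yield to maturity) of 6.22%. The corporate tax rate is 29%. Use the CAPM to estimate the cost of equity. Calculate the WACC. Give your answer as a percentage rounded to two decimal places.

6.74%

Market risk premium = 11.0% − 4.61% = 6.39%.
Cost of equity via CAPM: Re = 4.61% + 0.51 × 6.39% = 7.8689%.
Total capital V = 386 + 188 = 574.
Equity: weight = 386/574 = 0.6725; cost = 7.8689%.
Debt: weight = 188/574 = 0.3275; after-tax cost = 6.22% × (1 − 29%) = 4.4162%.
WACC = 0.6725 × 7.8689% + 0.3275 × 4.4162% = 6.7381%.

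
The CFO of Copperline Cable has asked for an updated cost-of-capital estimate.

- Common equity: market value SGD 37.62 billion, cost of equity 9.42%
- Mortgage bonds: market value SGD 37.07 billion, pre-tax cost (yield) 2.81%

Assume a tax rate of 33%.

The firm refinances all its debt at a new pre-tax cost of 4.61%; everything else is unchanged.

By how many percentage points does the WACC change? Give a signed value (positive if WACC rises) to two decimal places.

Current WACC:
Total capital V = 37.62 + 37.07 = 74.69.
Equity: weight = 37.62/74.69 = 0.5037; cost = 9.42%.
Mortgage bonds: weight = 37.07/74.69 = 0.4963; after-tax cost = 2.81% × (1 − 33%) = 1.8827%.
WACC = 0.5037 × 9.4200% + 0.4963 × 1.8827% = 5.6791%.
After the change:
Total capital V = 37.62 + 37.07 = 74.69.
Equity: weight = 37.62/74.69 = 0.5037; cost = 9.42%.
Mortgage bonds: weight = 37.07/74.69 = 0.4963; after-tax cost = 4.61% × (1 − 33%) = 3.0887%.
WACC = 0.5037 × 9.4200% + 0.4963 × 3.0887% = 6.2777%.
Change in WACC = 6.2777% − 5.6791% = 0.5986 pp.

+0.60 pp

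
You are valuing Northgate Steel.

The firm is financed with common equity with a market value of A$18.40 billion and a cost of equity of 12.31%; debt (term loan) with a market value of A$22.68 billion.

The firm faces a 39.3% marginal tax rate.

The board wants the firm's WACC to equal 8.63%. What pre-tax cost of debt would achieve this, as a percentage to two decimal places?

9.30%

Total capital V = 18.4 + 22.68 = 41.08.
Equity weight = 18.4/41.08 = 0.4479.
Term loan weight = 22.68/41.08 = 0.5521.
Equity contribution = 0.4479 × 12.31% = 5.5137%.
Remaining for debt = 8.63% − 5.5137% = 3.1163%.
Rd × (1 − 39.3%) × 0.5521 = 3.1163%  ⇒  Rd = 9.2989%.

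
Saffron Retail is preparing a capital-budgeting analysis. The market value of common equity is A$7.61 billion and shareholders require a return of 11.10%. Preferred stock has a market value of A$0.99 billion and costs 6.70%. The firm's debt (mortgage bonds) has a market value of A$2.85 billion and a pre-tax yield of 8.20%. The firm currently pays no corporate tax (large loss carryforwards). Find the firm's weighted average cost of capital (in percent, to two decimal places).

10.00%

Total capital V = 7.61 + 0.99 + 2.85 = 11.45.
Equity: weight = 7.61/11.45 = 0.6646; cost = 11.1%.
Preferred: weight = 0.99/11.45 = 0.0865; cost = 6.7%.
Mortgage bonds: weight = 2.85/11.45 = 0.2489; after-tax cost = 8.2% × (1 − 0%) = 8.2000%.
WACC = 0.6646 × 11.1000% + 0.0865 × 6.7000% + 0.2489 × 8.2000% = 9.9977%.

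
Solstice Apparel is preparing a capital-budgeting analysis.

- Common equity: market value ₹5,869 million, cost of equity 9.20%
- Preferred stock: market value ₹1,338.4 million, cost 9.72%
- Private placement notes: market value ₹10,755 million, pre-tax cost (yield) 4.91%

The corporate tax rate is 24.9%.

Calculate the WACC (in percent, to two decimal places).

Total capital V = 5869 + 1338.4 + 10755 = 17962.4.
Equity: weight = 5869/17962.4 = 0.3267; cost = 9.2%.
Preferred: weight = 1338.4/17962.4 = 0.0745; cost = 9.72%.
Private placement notes: weight = 10755/17962.4 = 0.5988; after-tax cost = 4.91% × (1 − 24.9%) = 3.6874%.
WACC = 0.3267 × 9.2000% + 0.0745 × 9.7200% + 0.5988 × 3.6874% = 5.9381%.

5.94%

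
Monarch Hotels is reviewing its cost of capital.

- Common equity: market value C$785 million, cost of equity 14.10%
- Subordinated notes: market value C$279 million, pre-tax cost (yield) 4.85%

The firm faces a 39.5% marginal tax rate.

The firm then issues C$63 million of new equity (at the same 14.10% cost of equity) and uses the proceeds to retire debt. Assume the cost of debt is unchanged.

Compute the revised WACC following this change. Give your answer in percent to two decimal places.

11.83%

After the change:
Total capital V = 848 + 216 = 1064.
Equity: weight = 848/1064 = 0.7970; cost = 14.1%.
Subordinated notes: weight = 216/1064 = 0.2030; after-tax cost = 4.85% × (1 − 39.5%) = 2.9342%.
WACC = 0.7970 × 14.1000% + 0.2030 × 2.9342% = 11.8333%.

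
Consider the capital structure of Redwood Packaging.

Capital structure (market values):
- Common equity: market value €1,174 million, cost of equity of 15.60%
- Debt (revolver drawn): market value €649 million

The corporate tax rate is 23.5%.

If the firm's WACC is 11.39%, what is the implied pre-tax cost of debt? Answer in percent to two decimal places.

Total capital V = 1174 + 649 = 1823.
Equity weight = 1174/1823 = 0.6440.
Revolver drawn weight = 649/1823 = 0.3560.
Equity contribution = 0.6440 × 15.6% = 10.0463%.
Remaining for debt = 11.39% − 10.0463% = 1.3437%.
Rd × (1 − 23.5%) × 0.3560 = 1.3437%  ⇒  Rd = 4.9338%.

4.93%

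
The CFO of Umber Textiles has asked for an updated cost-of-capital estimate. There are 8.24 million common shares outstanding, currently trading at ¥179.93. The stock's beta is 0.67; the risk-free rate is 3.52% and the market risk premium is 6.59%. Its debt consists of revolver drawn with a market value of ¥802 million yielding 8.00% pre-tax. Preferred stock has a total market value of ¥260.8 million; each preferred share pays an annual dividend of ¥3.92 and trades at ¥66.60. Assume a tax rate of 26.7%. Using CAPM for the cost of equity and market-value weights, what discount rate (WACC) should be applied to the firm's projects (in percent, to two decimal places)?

7.07%

Cost of equity via CAPM: Re = 3.52% + 0.67 × 6.59% = 7.9353%.
Cost of preferred: Rp = 3.92 / 66.6 = 5.8859%.
Market value of equity E = 179.93 × 8.24m = 1482.6232m.
Total capital V = 1482.6232 + 260.8 + 802 = 2545.4232.
Equity: weight = 1482.6232/2545.4232 = 0.5825; cost = 7.9353%.
Preferred: weight = 260.8/2545.4232 = 0.1025; cost = 5.8859%.
Revolver drawn: weight = 802/2545.4232 = 0.3151; after-tax cost = 8% × (1 − 26.7%) = 5.8640%.
WACC = 0.5825 × 7.9353% + 0.1025 × 5.8859% + 0.3151 × 5.8640% = 7.0727%.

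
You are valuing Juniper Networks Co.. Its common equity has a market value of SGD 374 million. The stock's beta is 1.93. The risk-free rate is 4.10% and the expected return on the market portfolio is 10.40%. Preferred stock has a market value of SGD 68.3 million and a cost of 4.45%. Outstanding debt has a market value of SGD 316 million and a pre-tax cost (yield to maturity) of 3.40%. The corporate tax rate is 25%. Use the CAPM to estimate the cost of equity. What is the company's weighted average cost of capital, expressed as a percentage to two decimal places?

9.48%

Market risk premium = 10.4% − 4.1% = 6.3%.
Cost of equity via CAPM: Re = 4.1% + 1.93 × 6.3% = 16.2590%.
Total capital V = 374 + 68.3 + 316 = 758.3.
Equity: weight = 374/758.3 = 0.4932; cost = 16.259%.
Preferred: weight = 68.3/758.3 = 0.0901; cost = 4.45%.
Debt: weight = 316/758.3 = 0.4167; after-tax cost = 3.4% × (1 − 25%) = 2.5500%.
WACC = 0.4932 × 16.2590% + 0.0901 × 4.4500% + 0.4167 × 2.5500% = 9.4825%.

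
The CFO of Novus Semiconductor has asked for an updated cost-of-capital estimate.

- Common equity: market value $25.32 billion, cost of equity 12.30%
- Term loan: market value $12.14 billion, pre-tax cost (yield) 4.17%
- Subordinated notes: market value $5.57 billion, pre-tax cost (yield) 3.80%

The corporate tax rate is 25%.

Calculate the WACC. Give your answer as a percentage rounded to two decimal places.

8.49%

Total capital V = 25.32 + 12.14 + 5.57 = 43.03.
Equity: weight = 25.32/43.03 = 0.5884; cost = 12.3%.
Term loan: weight = 12.14/43.03 = 0.2821; after-tax cost = 4.17% × (1 − 25%) = 3.1275%.
Subordinated notes: weight = 5.57/43.03 = 0.1294; after-tax cost = 3.8% × (1 − 25%) = 2.8500%.
WACC = 0.5884 × 12.3000% + 0.2821 × 3.1275% + 0.1294 × 2.8500% = 8.4889%.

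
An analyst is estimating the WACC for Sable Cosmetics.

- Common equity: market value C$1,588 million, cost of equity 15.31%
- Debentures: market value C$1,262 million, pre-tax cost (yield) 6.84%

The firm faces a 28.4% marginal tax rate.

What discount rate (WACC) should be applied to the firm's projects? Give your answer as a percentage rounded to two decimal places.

10.70%

Total capital V = 1588 + 1262 = 2850.
Equity: weight = 1588/2850 = 0.5572; cost = 15.31%.
Debentures: weight = 1262/2850 = 0.4428; after-tax cost = 6.84% × (1 − 28.4%) = 4.8974%.
WACC = 0.5572 × 15.3100% + 0.4428 × 4.8974% = 10.6992%.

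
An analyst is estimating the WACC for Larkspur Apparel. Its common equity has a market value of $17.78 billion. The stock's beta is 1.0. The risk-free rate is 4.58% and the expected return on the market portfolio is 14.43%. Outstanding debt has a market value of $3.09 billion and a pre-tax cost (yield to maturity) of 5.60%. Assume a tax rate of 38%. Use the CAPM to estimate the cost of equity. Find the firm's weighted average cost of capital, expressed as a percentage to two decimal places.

12.81%

Market risk premium = 14.43% − 4.58% = 9.85%.
Cost of equity via CAPM: Re = 4.58% + 1.0 × 9.85% = 14.4300%.
Total capital V = 17.78 + 3.09 = 20.87.
Equity: weight = 17.78/20.87 = 0.8519; cost = 14.43%.
Debt: weight = 3.09/20.87 = 0.1481; after-tax cost = 5.6% × (1 − 38%) = 3.4720%.
WACC = 0.8519 × 14.4300% + 0.1481 × 3.4720% = 12.8076%.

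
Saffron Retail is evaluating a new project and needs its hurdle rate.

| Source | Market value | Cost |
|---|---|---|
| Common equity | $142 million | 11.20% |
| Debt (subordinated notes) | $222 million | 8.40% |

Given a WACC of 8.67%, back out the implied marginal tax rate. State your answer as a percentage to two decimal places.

Total capital V = 142 + 222 = 364.
Equity weight = 142/364 = 0.3901.
Subordinated notes weight = 222/364 = 0.6099.
Equity contribution = 0.3901 × 11.2% = 4.3692%.
Debt contribution must be 8.67% − 4.3692% = 4.3008%.
0.6099 × 8.4% × (1 − T) = 4.3008%  ⇒  (1 − T) = 0.8395.
T = 16.0511%.

16.05%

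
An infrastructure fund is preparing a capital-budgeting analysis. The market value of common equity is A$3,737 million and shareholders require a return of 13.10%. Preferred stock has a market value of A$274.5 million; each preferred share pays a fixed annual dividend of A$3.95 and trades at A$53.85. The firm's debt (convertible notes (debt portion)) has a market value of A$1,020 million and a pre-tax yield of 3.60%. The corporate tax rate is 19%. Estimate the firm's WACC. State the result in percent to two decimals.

10.72%

Cost of preferred: Rp = 3.95 / 53.85 = 7.3352%.
Total capital V = 3737 + 274.5 + 1020 = 5031.5.
Equity: weight = 3737/5031.5 = 0.7427; cost = 13.1%.
Preferred: weight = 274.5/5031.5 = 0.0546; cost = 7.3352%.
Convertible notes (debt portion): weight = 1020/5031.5 = 0.2027; after-tax cost = 3.6% × (1 − 19%) = 2.9160%.
WACC = 0.7427 × 13.1000% + 0.0546 × 7.3352% + 0.2027 × 2.9160% = 10.7210%.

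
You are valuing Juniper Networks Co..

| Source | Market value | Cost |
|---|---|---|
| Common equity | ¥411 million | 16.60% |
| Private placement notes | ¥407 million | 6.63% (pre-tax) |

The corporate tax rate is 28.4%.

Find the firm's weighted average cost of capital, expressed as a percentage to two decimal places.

Total capital V = 411 + 407 = 818.
Equity: weight = 411/818 = 0.5024; cost = 16.6%.
Private placement notes: weight = 407/818 = 0.4976; after-tax cost = 6.63% × (1 − 28.4%) = 4.7471%.
WACC = 0.5024 × 16.6000% + 0.4976 × 4.7471% = 10.7025%.

10.70%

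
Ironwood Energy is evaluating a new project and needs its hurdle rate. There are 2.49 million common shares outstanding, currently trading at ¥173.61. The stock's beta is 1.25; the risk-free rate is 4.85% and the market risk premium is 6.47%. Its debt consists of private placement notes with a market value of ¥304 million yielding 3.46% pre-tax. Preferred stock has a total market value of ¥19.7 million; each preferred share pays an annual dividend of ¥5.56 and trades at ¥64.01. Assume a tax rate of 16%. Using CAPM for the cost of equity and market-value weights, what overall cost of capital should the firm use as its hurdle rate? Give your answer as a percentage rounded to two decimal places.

8.79%

Cost of equity via CAPM: Re = 4.85% + 1.25 × 6.47% = 12.9375%.
Cost of preferred: Rp = 5.56 / 64.01 = 8.6861%.
Market value of equity E = 173.61 × 2.49m = 432.2889m.
Total capital V = 432.2889 + 19.7 + 304 = 755.9889.
Equity: weight = 432.2889/755.9889 = 0.5718; cost = 12.9375%.
Preferred: weight = 19.7/755.9889 = 0.0261; cost = 8.6861%.
Private placement notes: weight = 304/755.9889 = 0.4021; after-tax cost = 3.46% × (1 − 16%) = 2.9064%.
WACC = 0.5718 × 12.9375% + 0.0261 × 8.6861% + 0.4021 × 2.9064% = 8.7930%.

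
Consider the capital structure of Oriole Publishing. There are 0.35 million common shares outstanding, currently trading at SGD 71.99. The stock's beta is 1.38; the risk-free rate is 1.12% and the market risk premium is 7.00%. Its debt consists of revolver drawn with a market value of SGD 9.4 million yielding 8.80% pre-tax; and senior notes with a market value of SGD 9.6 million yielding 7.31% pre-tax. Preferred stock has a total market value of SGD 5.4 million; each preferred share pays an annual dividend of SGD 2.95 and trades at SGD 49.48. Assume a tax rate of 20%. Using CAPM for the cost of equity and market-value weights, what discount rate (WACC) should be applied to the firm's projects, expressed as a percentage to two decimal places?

8.59%

Cost of equity via CAPM: Re = 1.12% + 1.38 × 7.0% = 10.7800%.
Cost of preferred: Rp = 2.95 / 49.48 = 5.9620%.
Market value of equity E = 71.99 × 0.35m = 25.1965m.
Total capital V = 25.1965 + 5.4 + 9.4 + 9.6 = 49.5965.
Equity: weight = 25.1965/49.5965 = 0.5080; cost = 10.78%.
Preferred: weight = 5.4/49.5965 = 0.1089; cost = 5.962%.
Revolver drawn: weight = 9.4/49.5965 = 0.1895; after-tax cost = 8.8% × (1 − 20%) = 7.0400%.
Senior notes: weight = 9.6/49.5965 = 0.1936; after-tax cost = 7.31% × (1 − 20%) = 5.8480%.
WACC = 0.5080 × 10.7800% + 0.1089 × 5.9620% + 0.1895 × 7.0400% + 0.1936 × 5.8480% = 8.5919%.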